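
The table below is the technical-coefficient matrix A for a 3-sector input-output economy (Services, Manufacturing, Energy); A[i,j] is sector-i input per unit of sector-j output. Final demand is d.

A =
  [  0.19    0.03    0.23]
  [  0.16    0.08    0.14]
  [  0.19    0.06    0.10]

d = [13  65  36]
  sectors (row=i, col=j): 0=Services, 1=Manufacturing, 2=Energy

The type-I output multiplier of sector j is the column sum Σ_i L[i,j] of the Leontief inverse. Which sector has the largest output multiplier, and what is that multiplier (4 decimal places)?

Services (1.9057)

Form M = I − A:
  [  0.81   -0.03   -0.23]
  [ -0.16    0.92   -0.14]
  [ -0.19   -0.06    0.90]
Leontief inverse L = M⁻¹:
  [  1.3298    0.0662    0.3501]
  [  0.2768    1.1119    0.2437]
  [  0.2992    0.0881    1.2013]
Total output x = L · d:
  x_0 = 1.3298·13 + 0.0662·65 + 0.3501·36 = 34.1944
  x_1 = 0.2768·13 + 1.1119·65 + 0.2437·36 = 84.6432
  x_2 = 0.2992·13 + 0.0881·65 + 1.2013·36 = 52.8617
Output multipliers (column sums of L):
  Services: 1.9057
  Manufacturing: 1.2662
  Energy: 1.7951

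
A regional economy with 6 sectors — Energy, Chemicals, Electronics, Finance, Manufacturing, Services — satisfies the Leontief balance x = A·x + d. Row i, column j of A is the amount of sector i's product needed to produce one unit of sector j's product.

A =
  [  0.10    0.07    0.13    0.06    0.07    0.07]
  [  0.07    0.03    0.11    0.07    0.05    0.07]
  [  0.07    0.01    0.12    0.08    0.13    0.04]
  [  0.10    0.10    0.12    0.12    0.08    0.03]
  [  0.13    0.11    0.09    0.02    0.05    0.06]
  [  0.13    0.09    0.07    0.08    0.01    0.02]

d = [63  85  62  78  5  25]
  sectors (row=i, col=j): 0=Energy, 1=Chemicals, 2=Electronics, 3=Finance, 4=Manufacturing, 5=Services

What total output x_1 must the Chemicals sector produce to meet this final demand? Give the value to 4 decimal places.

125.4318

Form M = I − A:
  [  0.90   -0.07   -0.13   -0.06   -0.07   -0.07]
  [ -0.07    0.97   -0.11   -0.07   -0.05   -0.07]
  [ -0.07   -0.01    0.88   -0.08   -0.13   -0.04]
  [ -0.10   -0.10   -0.12    0.88   -0.08   -0.03]
  [ -0.13   -0.11   -0.09   -0.02    0.95   -0.06]
  [ -0.13   -0.09   -0.07   -0.08   -0.01    0.98]
Leontief inverse L = M⁻¹:
  [  1.1898    0.1277    0.2322    0.1261    0.1380    0.1159]
  [  0.1430    1.0778    0.1920    0.1249    0.1052    0.1053]
  [  0.1546    0.0674    1.2127    0.1379    0.1934    0.0814]
  [  0.1985    0.1654    0.2356    1.1955    0.1571    0.0818]
  [  0.2109    0.1607    0.1837    0.0786    1.1095    0.1044]
  [  0.2004    0.1359    0.1562    0.1364    0.0659    1.0590]
Total output x = L · d:
  x_0 = 1.1898·63 + 0.1277·85 + 0.2322·62 + 0.1261·78 + 0.1380·5 + 0.1159·25 = 113.6259
  x_1 = 0.1430·63 + 1.0778·85 + 0.1920·62 + 0.1249·78 + 0.1052·5 + 0.1053·25 = 125.4318
  x_2 = 0.1546·63 + 0.0674·85 + 1.2127·62 + 0.1379·78 + 0.1934·5 + 0.0814·25 = 104.4104
  x_3 = 0.1985·63 + 0.1654·85 + 0.2356·62 + 1.1955·78 + 0.1571·5 + 0.0818·25 = 137.2542
  x_4 = 0.2109·63 + 0.1607·85 + 0.1837·62 + 0.0786·78 + 1.1095·5 + 0.1044·25 = 52.6200
  x_5 = 0.2004·63 + 0.1359·85 + 0.1562·62 + 0.1364·78 + 0.0659·5 + 1.0590·25 = 71.3015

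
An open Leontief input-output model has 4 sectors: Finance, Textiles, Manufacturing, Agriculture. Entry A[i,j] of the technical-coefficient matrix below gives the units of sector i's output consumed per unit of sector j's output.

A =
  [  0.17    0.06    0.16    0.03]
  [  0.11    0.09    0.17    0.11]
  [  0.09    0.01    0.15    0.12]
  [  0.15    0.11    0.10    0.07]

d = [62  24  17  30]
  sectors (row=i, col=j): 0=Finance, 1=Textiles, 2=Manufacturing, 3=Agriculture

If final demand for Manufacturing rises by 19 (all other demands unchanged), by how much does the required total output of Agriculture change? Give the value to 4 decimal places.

3.9969

Form M = I − A:
  [  0.83   -0.06   -0.16   -0.03]
  [ -0.11    0.91   -0.17   -0.11]
  [ -0.09   -0.01    0.85   -0.12]
  [ -0.15   -0.11   -0.10    0.93]
Leontief inverse L = M⁻¹:
  [  1.2622    0.0966    0.2671    0.0866]
  [  0.2144    1.1378    0.2890    0.1788]
  [  0.1711    0.0455    1.2379    0.1706]
  [  0.2473    0.1551    0.2104    1.1287]
Total output x = L · d:
  x_0 = 1.2622·62 + 0.0966·24 + 0.2671·17 + 0.0866·30 = 87.7175
  x_1 = 0.2144·62 + 1.1378·24 + 0.2890·17 + 0.1788·30 = 50.8791
  x_2 = 0.1711·62 + 0.0455·24 + 1.2379·17 + 0.1706·30 = 37.8621
  x_3 = 0.2473·62 + 0.1551·24 + 0.2104·17 + 1.1287·30 = 56.4952
Δx_3 = L[3,2] · Δd_2 = 0.2104 · 19 = 3.9969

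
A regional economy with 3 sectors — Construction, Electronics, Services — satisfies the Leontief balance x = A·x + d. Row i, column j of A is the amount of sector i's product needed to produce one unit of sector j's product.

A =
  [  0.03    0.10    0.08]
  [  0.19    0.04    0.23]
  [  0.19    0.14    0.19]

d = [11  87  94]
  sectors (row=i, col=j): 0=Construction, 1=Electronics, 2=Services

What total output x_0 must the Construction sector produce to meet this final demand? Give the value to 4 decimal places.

37.2904

Form M = I − A:
  [  0.97   -0.10   -0.08]
  [ -0.19    0.96   -0.23]
  [ -0.19   -0.14    0.81]
Leontief inverse L = M⁻¹:
  [  1.0857    0.1343    0.1454]
  [  0.2878    1.1223    0.3471]
  [  0.3044    0.2255    1.3287]
Total output x = L · d:
  x_0 = 1.0857·11 + 0.1343·87 + 0.1454·94 = 37.2904
  x_1 = 0.2878·11 + 1.1223·87 + 0.3471·94 = 133.4298
  x_2 = 0.3044·11 + 0.2255·87 + 1.3287·94 = 147.8584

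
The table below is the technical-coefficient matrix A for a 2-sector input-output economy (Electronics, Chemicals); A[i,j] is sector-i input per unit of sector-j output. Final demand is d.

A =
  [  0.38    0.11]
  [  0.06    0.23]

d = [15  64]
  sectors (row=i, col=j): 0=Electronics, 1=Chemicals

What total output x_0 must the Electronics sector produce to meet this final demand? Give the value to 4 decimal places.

39.4860

Form M = I − A:
  [  0.62   -0.11]
  [ -0.06    0.77]
Leontief inverse L = M⁻¹:
  [  1.6355    0.2336]
  [  0.1274    1.3169]
Total output x = L · d:
  x_0 = 1.6355·15 + 0.2336·64 = 39.4860
  x_1 = 0.1274·15 + 1.3169·64 = 86.1937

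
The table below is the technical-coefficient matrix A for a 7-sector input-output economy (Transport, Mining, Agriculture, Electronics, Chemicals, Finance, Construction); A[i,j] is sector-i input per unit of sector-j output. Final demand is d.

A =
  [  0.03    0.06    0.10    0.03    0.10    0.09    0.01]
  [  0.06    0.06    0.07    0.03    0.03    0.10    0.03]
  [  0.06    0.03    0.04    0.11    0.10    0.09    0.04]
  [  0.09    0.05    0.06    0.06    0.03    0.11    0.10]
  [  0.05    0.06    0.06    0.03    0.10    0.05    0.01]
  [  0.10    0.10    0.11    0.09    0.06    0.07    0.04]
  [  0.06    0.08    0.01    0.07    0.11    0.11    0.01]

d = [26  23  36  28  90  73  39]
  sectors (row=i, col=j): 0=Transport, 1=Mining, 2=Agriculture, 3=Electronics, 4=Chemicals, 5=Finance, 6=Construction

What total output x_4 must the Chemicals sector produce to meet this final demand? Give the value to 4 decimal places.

Form M = I − A:
  [  0.97   -0.06   -0.10   -0.03   -0.10   -0.09   -0.01]
  [ -0.06    0.94   -0.07   -0.03   -0.03   -0.10   -0.03]
  [ -0.06   -0.03    0.96   -0.11   -0.10   -0.09   -0.04]
  [ -0.09   -0.05   -0.06    0.94   -0.03   -0.11   -0.10]
  [ -0.05   -0.06   -0.06   -0.03    0.90   -0.05   -0.01]
  [ -0.10   -0.10   -0.11   -0.09   -0.06    0.93   -0.04]
  [ -0.06   -0.08   -0.01   -0.07   -0.11   -0.11    0.99]
Leontief inverse L = M⁻¹:
  [  1.0804    0.1074    0.1530    0.0782    0.1578    0.1529    0.0360]
  [  0.1069    1.1054    0.1205    0.0748    0.0820    0.1605    0.0543]
  [  0.1181    0.0853    1.1000    0.1615    0.1634    0.1635    0.0728]
  [  0.1513    0.1111    0.1233    1.1180    0.1003    0.1917    0.1316]
  [  0.0906    0.0996    0.1048    0.0672    1.1490    0.1030    0.0307]
  [  0.1671    0.1634    0.1813    0.1531    0.1362    1.1612    0.0777]
  [  0.1146    0.1338    0.0706    0.1159    0.1677    0.1779    1.0388]
Total output x = L · d:
  x_0 = 1.0804·26 + 0.1074·23 + 0.1530·36 + 0.0782·28 + 0.1578·90 + 0.1529·73 + 0.0360·39 = 65.0309
  x_1 = 0.1069·26 + 1.1054·23 + 0.1205·36 + 0.0748·28 + 0.0820·90 + 0.1605·73 + 0.0543·39 = 55.8513
  x_2 = 0.1181·26 + 0.0853·23 + 1.1000·36 + 0.1615·28 + 0.1634·90 + 0.1635·73 + 0.0728·39 = 78.6327
  x_3 = 0.1513·26 + 0.1111·23 + 0.1233·36 + 1.1180·28 + 0.1003·90 + 0.1917·73 + 0.1316·39 = 70.3896
  x_4 = 0.0906·26 + 0.0996·23 + 0.1048·36 + 0.0672·28 + 1.1490·90 + 0.1030·73 + 0.0307·39 = 122.4276
  x_5 = 0.1671·26 + 0.1634·23 + 0.1813·36 + 0.1531·28 + 0.1362·90 + 1.1612·73 + 0.0777·39 = 118.9636
  x_6 = 0.1146·26 + 0.1338·23 + 0.0706·36 + 0.1159·28 + 0.1677·90 + 0.1779·73 + 1.0388·39 = 80.4410

122.4276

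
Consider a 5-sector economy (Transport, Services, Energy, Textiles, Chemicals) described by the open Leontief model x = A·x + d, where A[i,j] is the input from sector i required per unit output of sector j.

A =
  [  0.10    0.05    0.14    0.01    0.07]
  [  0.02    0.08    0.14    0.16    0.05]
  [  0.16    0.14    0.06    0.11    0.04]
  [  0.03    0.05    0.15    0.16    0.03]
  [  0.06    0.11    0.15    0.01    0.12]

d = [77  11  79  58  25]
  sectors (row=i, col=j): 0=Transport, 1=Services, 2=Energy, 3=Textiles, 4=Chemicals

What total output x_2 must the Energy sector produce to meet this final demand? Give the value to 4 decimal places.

126.3584

Form M = I − A:
  [  0.90   -0.05   -0.14   -0.01   -0.07]
  [ -0.02    0.92   -0.14   -0.16   -0.05]
  [ -0.16   -0.14    0.94   -0.11   -0.04]
  [ -0.03   -0.05   -0.15    0.84   -0.03]
  [ -0.06   -0.11   -0.15   -0.01    0.88]
Leontief inverse L = M⁻¹:
  [  1.1620    0.1131    0.2180    0.0653    0.1110]
  [  0.0826    1.1525    0.2389    0.2529    0.0915]
  [  0.2263    0.2127    1.1752    0.1982    0.0903]
  [  0.0914    0.1174    0.2407    1.2462    0.0674]
  [  0.1292    0.1894    0.2478    0.0840    1.1715]
Total output x = L · d:
  x_0 = 1.1620·77 + 0.1131·11 + 0.2180·79 + 0.0653·58 + 0.1110·25 = 114.5003
  x_1 = 0.0826·77 + 1.1525·11 + 0.2389·79 + 0.2529·58 + 0.0915·25 = 54.8684
  x_2 = 0.2263·77 + 0.2127·11 + 1.1752·79 + 0.1982·58 + 0.0903·25 = 126.3584
  x_3 = 0.0914·77 + 0.1174·11 + 0.2407·79 + 1.2462·58 + 0.0674·25 = 101.3156
  x_4 = 0.1292·77 + 0.1894·11 + 0.2478·79 + 0.0840·58 + 1.1715·25 = 65.7641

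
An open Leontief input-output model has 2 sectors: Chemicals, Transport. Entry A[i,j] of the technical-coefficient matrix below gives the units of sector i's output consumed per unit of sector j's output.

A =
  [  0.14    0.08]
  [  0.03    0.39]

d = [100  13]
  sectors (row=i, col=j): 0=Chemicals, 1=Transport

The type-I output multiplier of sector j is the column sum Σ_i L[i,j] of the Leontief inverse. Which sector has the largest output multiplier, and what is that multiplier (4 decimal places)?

Transport (1.8001)

Form M = I − A:
  [  0.86   -0.08]
  [ -0.03    0.61]
Leontief inverse L = M⁻¹:
  [  1.1681    0.1532]
  [  0.0574    1.6469]
Total output x = L · d:
  x_0 = 1.1681·100 + 0.1532·13 = 118.8051
  x_1 = 0.0574·100 + 1.6469·13 = 27.1543
Output multipliers (column sums of L):
  Chemicals: 1.2256
  Transport: 1.8001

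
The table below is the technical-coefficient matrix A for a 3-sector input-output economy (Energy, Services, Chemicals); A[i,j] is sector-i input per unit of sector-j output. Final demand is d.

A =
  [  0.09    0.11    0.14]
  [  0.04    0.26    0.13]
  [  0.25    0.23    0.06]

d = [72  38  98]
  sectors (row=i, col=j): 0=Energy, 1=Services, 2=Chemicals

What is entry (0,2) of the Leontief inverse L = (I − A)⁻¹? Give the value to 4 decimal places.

L[0,2] = 0.2065

Form M = I − A:
  [  0.91   -0.11   -0.14]
  [ -0.04    0.74   -0.13]
  [ -0.25   -0.23    0.94]
Leontief inverse L = M⁻¹:
  [  1.1661    0.2375    0.2065]
  [  0.1228    1.4371    0.2170]
  [  0.3402    0.4148    1.1719]
Total output x = L · d:
  x_0 = 1.1661·72 + 0.2375·38 + 0.2065·98 = 113.2226
  x_1 = 0.1228·72 + 1.4371·38 + 0.2170·98 = 84.7182
  x_2 = 0.3402·72 + 0.4148·38 + 1.1719·98 = 155.0966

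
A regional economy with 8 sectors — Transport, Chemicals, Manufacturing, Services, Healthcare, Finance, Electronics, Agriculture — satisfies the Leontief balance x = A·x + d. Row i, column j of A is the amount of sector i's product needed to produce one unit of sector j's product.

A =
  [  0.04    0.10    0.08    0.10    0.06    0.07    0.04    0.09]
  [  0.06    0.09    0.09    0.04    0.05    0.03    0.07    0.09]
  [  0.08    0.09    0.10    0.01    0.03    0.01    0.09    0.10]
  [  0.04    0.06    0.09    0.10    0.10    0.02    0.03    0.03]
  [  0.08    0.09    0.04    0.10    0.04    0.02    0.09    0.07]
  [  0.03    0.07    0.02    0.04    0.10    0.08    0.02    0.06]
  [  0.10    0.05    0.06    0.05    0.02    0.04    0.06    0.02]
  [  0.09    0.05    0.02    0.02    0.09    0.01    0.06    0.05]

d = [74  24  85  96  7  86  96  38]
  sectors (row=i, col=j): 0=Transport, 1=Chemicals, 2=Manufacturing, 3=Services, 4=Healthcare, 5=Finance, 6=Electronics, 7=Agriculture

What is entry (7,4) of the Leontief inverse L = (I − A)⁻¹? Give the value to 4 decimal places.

L[7,4] = 0.1329

Form M = I − A:
  [  0.96   -0.10   -0.08   -0.10   -0.06   -0.07   -0.04   -0.09]
  [ -0.06    0.91   -0.09   -0.04   -0.05   -0.03   -0.07   -0.09]
  [ -0.08   -0.09    0.90   -0.01   -0.03   -0.01   -0.09   -0.10]
  [ -0.04   -0.06   -0.09    0.90   -0.10   -0.02   -0.03   -0.03]
  [ -0.08   -0.09   -0.04   -0.10    0.96   -0.02   -0.09   -0.07]
  [ -0.03   -0.07   -0.02   -0.04   -0.10    0.92   -0.02   -0.06]
  [ -0.10   -0.05   -0.06   -0.05   -0.02   -0.04    0.94   -0.02]
  [ -0.09   -0.05   -0.02   -0.02   -0.09   -0.01   -0.06    0.95]
Leontief inverse L = M⁻¹:
  [  1.1128    0.1836    0.1522    0.1620    0.1291    0.1050    0.1057    0.1623]
  [  0.1290    1.1658    0.1558    0.0933    0.1072    0.0613    0.1318    0.1565]
  [  0.1495    0.1645    1.1653    0.0601    0.0836    0.0409    0.1516    0.1662]
  [  0.1010    0.1310    0.1534    1.1559    0.1535    0.0469    0.0871    0.0907]
  [  0.1477    0.1661    0.1089    0.1610    1.1009    0.0532    0.1493    0.1339]
  [  0.0823    0.1315    0.0676    0.0880    0.1506    1.1076    0.0678    0.1126]
  [  0.1498    0.1105    0.1137    0.0961    0.0656    0.0686    1.1047    0.0721]
  [  0.1418    0.1091    0.0686    0.0681    0.1329    0.0361    0.1066    1.1001]
Total output x = L · d:
  x_0 = 1.1128·74 + 0.1836·24 + 0.1522·85 + 0.1620·96 + 0.1291·7 + 0.1050·86 + 0.1057·96 + 0.1623·38 = 141.4984
  x_1 = 0.1290·74 + 1.1658·24 + 0.1558·85 + 0.0933·96 + 0.1072·7 + 0.0613·86 + 0.1318·96 + 0.1565·38 = 84.3401
  x_2 = 0.1495·74 + 0.1645·24 + 1.1653·85 + 0.0601·96 + 0.0836·7 + 0.0409·86 + 0.1516·96 + 0.1662·38 = 144.8062
  x_3 = 0.1010·74 + 0.1310·24 + 0.1534·85 + 1.1559·96 + 0.1535·7 + 0.0469·86 + 0.0871·96 + 0.0907·38 = 151.5289
  x_4 = 0.1477·74 + 0.1661·24 + 0.1089·85 + 0.1610·96 + 1.1009·7 + 0.0532·86 + 0.1493·96 + 0.1339·38 = 71.3275
  x_5 = 0.0823·74 + 0.1315·24 + 0.0676·85 + 0.0880·96 + 0.1506·7 + 1.1076·86 + 0.0678·96 + 0.1126·38 = 130.5295
  x_6 = 0.1498·74 + 0.1105·24 + 0.1137·85 + 0.0961·96 + 0.0656·7 + 0.0686·86 + 1.1047·96 + 0.0721·38 = 147.7770
  x_7 = 0.1418·74 + 0.1091·24 + 0.0686·85 + 0.0681·96 + 0.1329·7 + 0.0361·86 + 0.1066·96 + 1.1001·38 = 81.5473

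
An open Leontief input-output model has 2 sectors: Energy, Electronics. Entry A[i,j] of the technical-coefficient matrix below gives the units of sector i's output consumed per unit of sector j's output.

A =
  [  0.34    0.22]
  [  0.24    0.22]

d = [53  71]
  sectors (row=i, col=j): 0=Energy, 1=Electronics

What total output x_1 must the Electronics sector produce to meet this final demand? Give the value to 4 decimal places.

Form M = I − A:
  [  0.66   -0.22]
  [ -0.24    0.78]
Leontief inverse L = M⁻¹:
  [  1.6883    0.4762]
  [  0.5195    1.4286]
Total output x = L · d:
  x_0 = 1.6883·53 + 0.4762·71 = 123.2900
  x_1 = 0.5195·53 + 1.4286·71 = 128.9610

128.9610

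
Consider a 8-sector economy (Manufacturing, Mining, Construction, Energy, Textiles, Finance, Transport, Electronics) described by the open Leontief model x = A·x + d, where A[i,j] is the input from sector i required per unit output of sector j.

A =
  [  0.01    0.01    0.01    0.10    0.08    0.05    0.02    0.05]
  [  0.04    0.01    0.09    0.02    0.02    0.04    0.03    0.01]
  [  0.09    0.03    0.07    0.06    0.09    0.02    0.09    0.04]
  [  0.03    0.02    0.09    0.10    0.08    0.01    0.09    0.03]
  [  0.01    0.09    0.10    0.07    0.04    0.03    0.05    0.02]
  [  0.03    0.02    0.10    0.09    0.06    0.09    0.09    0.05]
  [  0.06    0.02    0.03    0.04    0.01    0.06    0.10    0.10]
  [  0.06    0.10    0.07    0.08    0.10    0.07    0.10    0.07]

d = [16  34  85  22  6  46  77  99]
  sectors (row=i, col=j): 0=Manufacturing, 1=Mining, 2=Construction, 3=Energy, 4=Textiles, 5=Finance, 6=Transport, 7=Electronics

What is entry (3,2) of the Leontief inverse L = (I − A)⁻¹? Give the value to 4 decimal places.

L[3,2] = 0.1459

Form M = I − A:
  [  0.99   -0.01   -0.01   -0.10   -0.08   -0.05   -0.02   -0.05]
  [ -0.04    0.99   -0.09   -0.02   -0.02   -0.04   -0.03   -0.01]
  [ -0.09   -0.03    0.93   -0.06   -0.09   -0.02   -0.09   -0.04]
  [ -0.03   -0.02   -0.09    0.90   -0.08   -0.01   -0.09   -0.03]
  [ -0.01   -0.09   -0.10   -0.07    0.96   -0.03   -0.05   -0.02]
  [ -0.03   -0.02   -0.10   -0.09   -0.06    0.91   -0.09   -0.05]
  [ -0.06   -0.02   -0.03   -0.04   -0.01   -0.06    0.90   -0.10]
  [ -0.06   -0.10   -0.07   -0.08   -0.10   -0.07   -0.10    0.93]
Leontief inverse L = M⁻¹:
  [  1.0334    0.0365    0.0575    0.1460    0.1179    0.0755    0.0672    0.0770]
  [  0.0624    1.0259    0.1216    0.0536    0.0503    0.0603    0.0656    0.0327]
  [  0.1261    0.0633    1.1269    0.1213    0.1413    0.0568    0.1524    0.0823]
  [  0.0663    0.0510    0.1459    1.1563    0.1280    0.0414    0.1523    0.0690]
  [  0.0441    0.1143    0.1527    0.1168    1.0819    0.0585    0.1034    0.0515]
  [  0.0742    0.0562    0.1692    0.1596    0.1194    1.1335    0.1673    0.0985]
  [  0.0950    0.0506    0.0804    0.0959    0.0578    0.0998    1.1617    0.1437]
  [  0.1091    0.1438    0.1520    0.1587    0.1662    0.1215    0.1846    1.1243]
Total output x = L · d:
  x_0 = 1.0334·16 + 0.0365·34 + 0.0575·85 + 0.1460·22 + 0.1179·6 + 0.0755·46 + 0.0672·77 + 0.0770·99 = 42.8503
  x_1 = 0.0624·16 + 1.0259·34 + 0.1216·85 + 0.0536·22 + 0.0503·6 + 0.0603·46 + 0.0656·77 + 0.0327·99 = 58.7589
  x_2 = 0.1261·16 + 0.0633·34 + 1.1269·85 + 0.1213·22 + 0.1413·6 + 0.0568·46 + 0.1524·77 + 0.0823·99 = 125.9716
  x_3 = 0.0663·16 + 0.0510·34 + 0.1459·85 + 1.1563·22 + 0.1280·6 + 0.0414·46 + 0.1523·77 + 0.0690·99 = 61.8670
  x_4 = 0.0441·16 + 0.1143·34 + 0.1527·85 + 0.1168·22 + 1.0819·6 + 0.0585·46 + 0.1034·77 + 0.0515·99 = 42.3776
  x_5 = 0.0742·16 + 0.0562·34 + 0.1692·85 + 0.1596·22 + 0.1194·6 + 1.1335·46 + 0.1673·77 + 0.0985·99 = 96.4820
  x_6 = 0.0950·16 + 0.0506·34 + 0.0804·85 + 0.0959·22 + 0.0578·6 + 0.0998·46 + 1.1617·77 + 0.1437·99 = 120.8082
  x_7 = 0.1091·16 + 0.1438·34 + 0.1520·85 + 0.1587·22 + 0.1662·6 + 0.1215·46 + 0.1846·77 + 1.1243·99 = 155.1469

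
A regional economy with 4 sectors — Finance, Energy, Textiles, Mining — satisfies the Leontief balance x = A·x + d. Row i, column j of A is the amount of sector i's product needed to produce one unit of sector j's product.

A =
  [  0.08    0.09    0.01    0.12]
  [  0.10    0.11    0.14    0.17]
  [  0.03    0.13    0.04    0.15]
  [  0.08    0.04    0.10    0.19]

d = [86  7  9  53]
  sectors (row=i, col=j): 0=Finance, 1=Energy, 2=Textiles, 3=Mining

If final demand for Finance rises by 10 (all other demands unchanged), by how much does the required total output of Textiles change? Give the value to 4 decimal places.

0.7705

Form M = I − A:
  [  0.92   -0.09   -0.01   -0.12]
  [ -0.10    0.89   -0.14   -0.17]
  [ -0.03   -0.13    0.96   -0.15]
  [ -0.08   -0.04   -0.10    0.81]
Leontief inverse L = M⁻¹:
  [  1.1204    0.1300    0.0518    0.2029]
  [  0.1625    1.1842    0.2068    0.3109]
  [  0.0770    0.1790    1.0948    0.2517]
  [  0.1282    0.0934    0.1505    1.3010]
Total output x = L · d:
  x_0 = 1.1204·86 + 0.1300·7 + 0.0518·9 + 0.2029·53 = 108.4821
  x_1 = 0.1625·86 + 1.1842·7 + 0.2068·9 + 0.3109·53 = 40.6028
  x_2 = 0.0770·86 + 0.1790·7 + 1.0948·9 + 0.2517·53 = 31.0739
  x_3 = 0.1282·86 + 0.0934·7 + 0.1505·9 + 1.3010·53 = 81.9877
Δx_2 = L[2,0] · Δd_0 = 0.0770 · 10 = 0.7705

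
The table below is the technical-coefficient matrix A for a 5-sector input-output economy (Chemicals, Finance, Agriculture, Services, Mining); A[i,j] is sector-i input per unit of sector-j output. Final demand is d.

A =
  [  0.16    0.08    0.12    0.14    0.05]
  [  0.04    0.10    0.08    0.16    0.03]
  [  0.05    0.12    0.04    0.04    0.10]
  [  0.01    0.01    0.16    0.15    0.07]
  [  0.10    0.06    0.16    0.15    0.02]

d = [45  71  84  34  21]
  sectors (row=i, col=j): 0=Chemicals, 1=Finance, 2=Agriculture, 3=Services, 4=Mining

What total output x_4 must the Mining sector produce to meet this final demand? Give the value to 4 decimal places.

67.4651

Form M = I − A:
  [  0.84   -0.08   -0.12   -0.14   -0.05]
  [ -0.04    0.90   -0.08   -0.16   -0.03]
  [ -0.05   -0.12    0.96   -0.04   -0.10]
  [ -0.01   -0.01   -0.16    0.85   -0.07]
  [ -0.10   -0.06   -0.16   -0.15    0.98]
Leontief inverse L = M⁻¹:
  [  1.2272    0.1496    0.2274    0.2602    0.1090]
  [  0.0757    1.1466    0.1586    0.2486    0.0729]
  [  0.0910    0.1661    1.1091    0.1217    0.1316]
  [  0.0450    0.0565    0.2339    1.2259    0.1155]
  [  0.1516    0.1212    0.2498    0.2493    1.0751]
Total output x = L · d:
  x_0 = 1.2272·45 + 0.1496·71 + 0.2274·84 + 0.2602·34 + 0.1090·21 = 96.0803
  x_1 = 0.0757·45 + 1.1466·71 + 0.1586·84 + 0.2486·34 + 0.0729·21 = 108.1213
  x_2 = 0.0910·45 + 0.1661·71 + 1.1091·84 + 0.1217·34 + 0.1316·21 = 115.9547
  x_3 = 0.0450·45 + 0.0565·71 + 0.2339·84 + 1.2259·34 + 0.1155·21 = 69.7851
  x_4 = 0.1516·45 + 0.1212·71 + 0.2498·84 + 0.2493·34 + 1.0751·21 = 67.4651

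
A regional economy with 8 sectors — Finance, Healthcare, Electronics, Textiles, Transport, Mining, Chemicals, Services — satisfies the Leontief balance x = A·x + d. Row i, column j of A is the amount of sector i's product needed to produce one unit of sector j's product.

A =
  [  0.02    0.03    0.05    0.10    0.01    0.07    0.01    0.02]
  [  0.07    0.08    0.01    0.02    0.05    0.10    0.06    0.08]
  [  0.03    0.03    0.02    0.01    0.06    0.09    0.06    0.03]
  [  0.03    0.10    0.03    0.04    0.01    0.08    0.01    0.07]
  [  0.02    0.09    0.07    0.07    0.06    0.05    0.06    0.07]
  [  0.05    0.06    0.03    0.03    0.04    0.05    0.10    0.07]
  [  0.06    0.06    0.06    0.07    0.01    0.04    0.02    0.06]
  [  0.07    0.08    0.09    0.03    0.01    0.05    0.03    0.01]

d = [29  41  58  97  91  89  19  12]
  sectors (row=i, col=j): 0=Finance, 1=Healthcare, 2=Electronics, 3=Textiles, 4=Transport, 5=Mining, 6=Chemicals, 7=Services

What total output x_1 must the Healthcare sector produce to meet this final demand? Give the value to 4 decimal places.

Form M = I − A:
  [  0.98   -0.03   -0.05   -0.10   -0.01   -0.07   -0.01   -0.02]
  [ -0.07    0.92   -0.01   -0.02   -0.05   -0.10   -0.06   -0.08]
  [ -0.03   -0.03    0.98   -0.01   -0.06   -0.09   -0.06   -0.03]
  [ -0.03   -0.10   -0.03    0.96   -0.01   -0.08   -0.01   -0.07]
  [ -0.02   -0.09   -0.07   -0.07    0.94   -0.05   -0.06   -0.07]
  [ -0.05   -0.06   -0.03   -0.03   -0.04    0.95   -0.10   -0.07]
  [ -0.06   -0.06   -0.06   -0.07   -0.01   -0.04    0.98   -0.06]
  [ -0.07   -0.08   -0.09   -0.03   -0.01   -0.05   -0.03    0.99]
Leontief inverse L = M⁻¹:
  [  1.0423    0.0651    0.0691    0.1198    0.0256    0.1056    0.0339    0.0482]
  [  0.1077    1.1319    0.0457    0.0562    0.0736    0.1505    0.0973    0.1207]
  [  0.0555    0.0666    1.0454    0.0360    0.0781    0.1242    0.0883    0.0604]
  [  0.0611    0.1420    0.0550    1.0638    0.0298    0.1230    0.0411    0.1029]
  [  0.0585    0.1460    0.1049    0.1035    1.0868    0.1056    0.0978    0.1137]
  [  0.0842    0.1068    0.0629    0.0631    0.0604    1.0956    0.1307    0.1064]
  [  0.0881    0.1005    0.0855    0.0960    0.0284    0.0836    1.0467    0.0906]
  [  0.0968    0.1163    0.1121    0.0557    0.0306    0.0936    0.0588    1.0411]
Total output x = L · d:
  x_0 = 1.0423·29 + 0.0651·41 + 0.0691·58 + 0.1198·97 + 0.0256·91 + 0.1056·89 + 0.0339·19 + 0.0482·12 = 61.4671
  x_1 = 0.1077·29 + 1.1319·41 + 0.0457·58 + 0.0562·97 + 0.0736·91 + 0.1505·89 + 0.0973·19 + 0.1207·12 = 81.0235
  x_2 = 0.0555·29 + 0.0666·41 + 1.0454·58 + 0.0360·97 + 0.0781·91 + 0.1242·89 + 0.0883·19 + 0.0604·12 = 89.0167
  x_3 = 0.0611·29 + 0.1420·41 + 0.0550·58 + 1.0638·97 + 0.0298·91 + 0.1230·89 + 0.0411·19 + 0.1029·12 = 129.6388
  x_4 = 0.0585·29 + 0.1460·41 + 0.1049·58 + 0.1035·97 + 1.0868·91 + 0.1056·89 + 0.0978·19 + 0.1137·12 = 135.3263
  x_5 = 0.0842·29 + 0.1068·41 + 0.0629·58 + 0.0631·97 + 0.0604·91 + 1.0956·89 + 0.1307·19 + 0.1064·12 = 123.3647
  x_6 = 0.0881·29 + 0.1005·41 + 0.0855·58 + 0.0960·97 + 0.0284·91 + 0.0836·89 + 1.0467·19 + 0.0906·12 = 51.9443
  x_7 = 0.0968·29 + 0.1163·41 + 0.1121·58 + 0.0557·97 + 0.0306·91 + 0.0936·89 + 0.0588·19 + 1.0411·12 = 44.2071

81.0235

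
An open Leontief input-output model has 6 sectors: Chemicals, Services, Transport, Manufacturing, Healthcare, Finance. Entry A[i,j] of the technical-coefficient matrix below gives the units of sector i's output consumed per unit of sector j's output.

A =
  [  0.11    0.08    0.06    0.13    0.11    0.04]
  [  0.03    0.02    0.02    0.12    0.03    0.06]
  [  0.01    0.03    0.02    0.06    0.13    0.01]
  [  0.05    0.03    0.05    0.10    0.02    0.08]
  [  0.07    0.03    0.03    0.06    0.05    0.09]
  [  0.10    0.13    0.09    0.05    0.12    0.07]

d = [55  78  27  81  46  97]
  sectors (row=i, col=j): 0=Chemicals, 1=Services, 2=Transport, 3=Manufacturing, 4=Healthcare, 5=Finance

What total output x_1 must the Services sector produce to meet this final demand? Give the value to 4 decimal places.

Form M = I − A:
  [  0.89   -0.08   -0.06   -0.13   -0.11   -0.04]
  [ -0.03    0.98   -0.02   -0.12   -0.03   -0.06]
  [ -0.01   -0.03    0.98   -0.06   -0.13   -0.01]
  [ -0.05   -0.03   -0.05    0.90   -0.02   -0.08]
  [ -0.07   -0.03   -0.03   -0.06    0.95   -0.09]
  [ -0.10   -0.13   -0.09   -0.05   -0.12    0.93]
Leontief inverse L = M⁻¹:
  [  1.1641    0.1219    0.0980    0.2073    0.1682    0.0931]
  [  0.0596    1.0453    0.0433    0.1599    0.0606    0.0901]
  [  0.0349    0.0473    1.0365    0.0929    0.1542    0.0386]
  [  0.0848    0.0612    0.0772    1.1470    0.0607    0.1130]
  [  0.1089    0.0640    0.0584    0.1079    1.0932    0.1245]
  [  0.1555    0.1753    0.1286    0.1292    0.1858    1.1237]
Total output x = L · d:
  x_0 = 1.1641·55 + 0.1219·78 + 0.0980·27 + 0.2073·81 + 0.1682·46 + 0.0931·97 = 109.7415
  x_1 = 0.0596·55 + 1.0453·78 + 0.0433·27 + 0.1599·81 + 0.0606·46 + 0.0901·97 = 110.4561
  x_2 = 0.0349·55 + 0.0473·78 + 1.0365·27 + 0.0929·81 + 0.1542·46 + 0.0386·97 = 51.9549
  x_3 = 0.0848·55 + 0.0612·78 + 0.0772·27 + 1.1470·81 + 0.0607·46 + 0.1130·97 = 118.1881
  x_4 = 0.1089·55 + 0.0640·78 + 0.0584·27 + 0.1079·81 + 1.0932·46 + 0.1245·97 = 83.6634
  x_5 = 0.1555·55 + 0.1753·78 + 0.1286·27 + 0.1292·81 + 0.1858·46 + 1.1237·97 = 153.7187

110.4561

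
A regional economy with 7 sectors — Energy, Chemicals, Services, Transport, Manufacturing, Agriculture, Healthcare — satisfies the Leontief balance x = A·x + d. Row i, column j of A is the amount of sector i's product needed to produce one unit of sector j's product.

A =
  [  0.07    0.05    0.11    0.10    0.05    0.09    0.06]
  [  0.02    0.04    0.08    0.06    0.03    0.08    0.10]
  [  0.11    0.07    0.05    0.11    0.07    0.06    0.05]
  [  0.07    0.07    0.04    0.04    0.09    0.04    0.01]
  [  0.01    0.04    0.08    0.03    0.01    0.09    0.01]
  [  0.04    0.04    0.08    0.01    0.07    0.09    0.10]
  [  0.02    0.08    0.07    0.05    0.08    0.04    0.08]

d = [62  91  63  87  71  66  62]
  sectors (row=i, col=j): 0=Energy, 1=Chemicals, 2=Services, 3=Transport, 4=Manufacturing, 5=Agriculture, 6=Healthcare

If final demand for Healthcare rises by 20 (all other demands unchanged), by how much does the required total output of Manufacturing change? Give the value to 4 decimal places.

Form M = I − A:
  [  0.93   -0.05   -0.11   -0.10   -0.05   -0.09   -0.06]
  [ -0.02    0.96   -0.08   -0.06   -0.03   -0.08   -0.10]
  [ -0.11   -0.07    0.95   -0.11   -0.07   -0.06   -0.05]
  [ -0.07   -0.07   -0.04    0.96   -0.09   -0.04   -0.01]
  [ -0.01   -0.04   -0.08   -0.03    0.99   -0.09   -0.01]
  [ -0.04   -0.04   -0.08   -0.01   -0.07    0.91   -0.10]
  [ -0.02   -0.08   -0.07   -0.05   -0.08   -0.04    0.92]
Leontief inverse L = M⁻¹:
  [  1.1199    0.1026    0.1750    0.1539    0.1060    0.1535    0.1132]
  [  0.0554    1.0816    0.1292    0.0993    0.0744    0.1271    0.1439]
  [  0.1555    0.1198    1.1155    0.1618    0.1219    0.1230    0.1002]
  [  0.0993    0.1022    0.0861    1.0753    0.1216    0.0857    0.0446]
  [  0.0365    0.0662    0.1132    0.0568    1.0392    0.1240    0.0411]
  [  0.0750    0.0820    0.1343    0.0514    0.1131    1.1423    0.1471]
  [  0.0528    0.1203    0.1203    0.0899    0.1199    0.0889    1.1220]
Total output x = L · d:
  x_0 = 1.1199·62 + 0.1026·91 + 0.1750·63 + 0.1539·87 + 0.1060·71 + 0.1535·66 + 0.1132·62 = 127.8693
  x_1 = 0.0554·62 + 1.0816·91 + 0.1292·63 + 0.0993·87 + 0.0744·71 + 0.1271·66 + 0.1439·62 = 141.2365
  x_2 = 0.1555·62 + 0.1198·91 + 1.1155·63 + 0.1618·87 + 0.1219·71 + 0.1230·66 + 0.1002·62 = 127.8847
  x_3 = 0.0993·62 + 0.1022·91 + 0.0861·63 + 1.0753·87 + 0.1216·71 + 0.0857·66 + 0.0446·62 = 131.4900
  x_4 = 0.0365·62 + 0.0662·91 + 0.1132·63 + 0.0568·87 + 1.0392·71 + 0.1240·66 + 0.0411·62 = 104.8711
  x_5 = 0.0750·62 + 0.0820·91 + 0.1343·63 + 0.0514·87 + 0.1131·71 + 1.1423·66 + 0.1471·62 = 117.5901
  x_6 = 0.0528·62 + 0.1203·91 + 0.1203·63 + 0.0899·87 + 0.1199·71 + 0.0889·66 + 1.1220·62 = 113.5609
Δx_4 = L[4,6] · Δd_6 = 0.0411 · 20 = 0.8222

0.8222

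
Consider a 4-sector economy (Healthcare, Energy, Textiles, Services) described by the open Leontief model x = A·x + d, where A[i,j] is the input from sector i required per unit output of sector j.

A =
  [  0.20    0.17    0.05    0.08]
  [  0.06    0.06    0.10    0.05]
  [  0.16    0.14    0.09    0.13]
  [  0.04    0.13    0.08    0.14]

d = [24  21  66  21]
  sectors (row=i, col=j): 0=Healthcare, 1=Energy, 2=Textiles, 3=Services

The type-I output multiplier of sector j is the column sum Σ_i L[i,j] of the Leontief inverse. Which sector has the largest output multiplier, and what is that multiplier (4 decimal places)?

Energy (1.8472)

Form M = I − A:
  [  0.80   -0.17   -0.05   -0.08]
  [ -0.06    0.94   -0.10   -0.05]
  [ -0.16   -0.14    0.91   -0.13]
  [ -0.04   -0.13   -0.08    0.86]
Leontief inverse L = M⁻¹:
  [  1.3013    0.2738    0.1152    0.1544]
  [  0.1163    1.1188    0.1378    0.0967]
  [  0.2613    0.2496    1.1595    0.2141]
  [  0.1024    0.2051    0.1341    1.2045]
Total output x = L · d:
  x_0 = 1.3013·24 + 0.2738·21 + 0.1152·66 + 0.1544·21 = 47.8244
  x_1 = 0.1163·24 + 1.1188·21 + 0.1378·66 + 0.0967·21 = 37.4132
  x_2 = 0.2613·24 + 0.2496·21 + 1.1595·66 + 0.2141·21 = 92.5358
  x_3 = 0.1024·24 + 0.2051·21 + 0.1341·66 + 1.2045·21 = 40.9065
Output multipliers (column sums of L):
  Healthcare: 1.7813
  Energy: 1.8472
  Textiles: 1.5466
  Services: 1.6697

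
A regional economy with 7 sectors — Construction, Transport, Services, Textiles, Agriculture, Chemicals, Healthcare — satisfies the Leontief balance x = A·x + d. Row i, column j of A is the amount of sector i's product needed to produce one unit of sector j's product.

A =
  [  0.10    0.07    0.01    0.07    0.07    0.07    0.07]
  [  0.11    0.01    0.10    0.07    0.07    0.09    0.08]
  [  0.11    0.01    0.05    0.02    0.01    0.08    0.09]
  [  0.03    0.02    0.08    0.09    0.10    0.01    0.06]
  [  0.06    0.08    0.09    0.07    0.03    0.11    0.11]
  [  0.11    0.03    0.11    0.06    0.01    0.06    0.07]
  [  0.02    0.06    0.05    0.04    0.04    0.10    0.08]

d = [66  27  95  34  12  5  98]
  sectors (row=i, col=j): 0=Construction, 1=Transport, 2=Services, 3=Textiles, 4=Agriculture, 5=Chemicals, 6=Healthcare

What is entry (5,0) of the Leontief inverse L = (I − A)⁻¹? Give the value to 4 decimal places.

Form M = I − A:
  [  0.90   -0.07   -0.01   -0.07   -0.07   -0.07   -0.07]
  [ -0.11    0.99   -0.10   -0.07   -0.07   -0.09   -0.08]
  [ -0.11   -0.01    0.95   -0.02   -0.01   -0.08   -0.09]
  [ -0.03   -0.02   -0.08    0.91   -0.10   -0.01   -0.06]
  [ -0.06   -0.08   -0.09   -0.07    0.97   -0.11   -0.11]
  [ -0.11   -0.03   -0.11   -0.06   -0.01    0.94   -0.07]
  [ -0.02   -0.06   -0.05   -0.04   -0.04   -0.10    0.92]
Leontief inverse L = M⁻¹:
  [  1.1629    0.1066    0.0667    0.1223    0.1119    0.1313    0.1356]
  [  0.1823    1.0503    0.1600    0.1241    0.1114    0.1585    0.1543]
  [  0.1612    0.0391    1.0892    0.0570    0.0387    0.1285    0.1403]
  [  0.0782    0.0493    0.1271    1.1309    0.1326    0.0613    0.1169]
  [  0.1355    0.1172    0.1568    0.1256    1.0733    0.1814    0.1862]
  [  0.1727    0.0614    0.1576    0.1044    0.0462    1.1165    0.1312]
  [  0.0740    0.0869    0.1006    0.0798    0.0692    0.1521    1.1350]
Total output x = L · d:
  x_0 = 1.1629·66 + 0.1066·27 + 0.0667·95 + 0.1223·34 + 0.1119·12 + 0.1313·5 + 0.1356·98 = 105.4153
  x_1 = 0.1823·66 + 1.0503·27 + 0.1600·95 + 0.1241·34 + 0.1114·12 + 0.1585·5 + 0.1543·98 = 77.0571
  x_2 = 0.1612·66 + 0.0391·27 + 1.0892·95 + 0.0570·34 + 0.0387·12 + 0.1285·5 + 0.1403·98 = 131.9595
  x_3 = 0.0782·66 + 0.0493·27 + 0.1271·95 + 1.1309·34 + 0.1326·12 + 0.0613·5 + 0.1169·98 = 70.3695
  x_4 = 0.1355·66 + 0.1172·27 + 0.1568·95 + 0.1256·34 + 1.0733·12 + 0.1814·5 + 0.1862·98 = 63.3095
  x_5 = 0.1727·66 + 0.0614·27 + 0.1576·95 + 0.1044·34 + 0.0462·12 + 1.1165·5 + 0.1312·98 = 50.5751
  x_6 = 0.0740·66 + 0.0869·27 + 0.1006·95 + 0.0798·34 + 0.0692·12 + 0.1521·5 + 1.1350·98 = 132.3200

L[5,0] = 0.1727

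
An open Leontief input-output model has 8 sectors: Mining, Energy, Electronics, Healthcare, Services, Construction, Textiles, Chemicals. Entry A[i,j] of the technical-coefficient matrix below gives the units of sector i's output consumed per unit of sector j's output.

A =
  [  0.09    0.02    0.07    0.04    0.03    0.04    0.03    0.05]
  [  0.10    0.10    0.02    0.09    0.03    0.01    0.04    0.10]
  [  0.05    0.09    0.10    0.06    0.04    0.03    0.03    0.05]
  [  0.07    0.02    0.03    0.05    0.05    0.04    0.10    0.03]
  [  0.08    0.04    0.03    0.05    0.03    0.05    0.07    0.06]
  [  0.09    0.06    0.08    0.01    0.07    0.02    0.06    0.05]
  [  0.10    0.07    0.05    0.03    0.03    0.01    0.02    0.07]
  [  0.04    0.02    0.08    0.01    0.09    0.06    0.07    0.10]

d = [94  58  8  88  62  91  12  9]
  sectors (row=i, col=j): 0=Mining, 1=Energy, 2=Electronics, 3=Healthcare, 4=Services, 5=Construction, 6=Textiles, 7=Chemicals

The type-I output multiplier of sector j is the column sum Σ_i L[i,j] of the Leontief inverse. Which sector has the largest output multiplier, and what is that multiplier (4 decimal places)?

Form M = I − A:
  [  0.91   -0.02   -0.07   -0.04   -0.03   -0.04   -0.03   -0.05]
  [ -0.10    0.90   -0.02   -0.09   -0.03   -0.01   -0.04   -0.10]
  [ -0.05   -0.09    0.90   -0.06   -0.04   -0.03   -0.03   -0.05]
  [ -0.07   -0.02   -0.03    0.95   -0.05   -0.04   -0.10   -0.03]
  [ -0.08   -0.04   -0.03   -0.05    0.97   -0.05   -0.07   -0.06]
  [ -0.09   -0.06   -0.08   -0.01   -0.07    0.98   -0.06   -0.05]
  [ -0.10   -0.07   -0.05   -0.03   -0.03   -0.01    0.98   -0.07]
  [ -0.04   -0.02   -0.08   -0.01   -0.09   -0.06   -0.07    0.90]
Leontief inverse L = M⁻¹:
  [  1.1378    0.0514    0.1107    0.0664    0.0595    0.0622    0.0615    0.0895]
  [  0.1652    1.1402    0.0670    0.1276    0.0698    0.0397    0.0853    0.1573]
  [  0.1095    0.1340    1.1462    0.0975    0.0754    0.0557    0.0699    0.1015]
  [  0.1231    0.0530    0.0684    1.0769    0.0789    0.0614    0.1324    0.0714]
  [  0.1351    0.0746    0.0720    0.0784    1.0628    0.0734    0.1053    0.1055]
  [  0.1488    0.1008    0.1259    0.0443    0.1029    1.0455    0.0956    0.1003]
  [  0.1501    0.1029    0.0896    0.0597    0.0602    0.0332    1.0525    0.1145]
  [  0.1004    0.0623    0.1316    0.0419    0.1296    0.0889    0.1111    1.1545]
Total output x = L · d:
  x_0 = 1.1378·94 + 0.0514·58 + 0.1107·8 + 0.0664·88 + 0.0595·62 + 0.0622·91 + 0.0615·12 + 0.0895·9 = 127.5618
  x_1 = 0.1652·94 + 1.1402·58 + 0.0670·8 + 0.1276·88 + 0.0698·62 + 0.0397·91 + 0.0853·12 + 0.1573·9 = 103.8075
  x_2 = 0.1095·94 + 0.1340·58 + 1.1462·8 + 0.0975·88 + 0.0754·62 + 0.0557·91 + 0.0699·12 + 0.1015·9 = 47.3084
  x_3 = 0.1231·94 + 0.0530·58 + 0.0684·8 + 1.0769·88 + 0.0789·62 + 0.0614·91 + 0.1324·12 + 0.0714·9 = 122.6698
  x_4 = 0.1351·94 + 0.0746·58 + 0.0720·8 + 0.0784·88 + 1.0628·62 + 0.0734·91 + 0.1053·12 + 0.1055·9 = 99.2944
  x_5 = 0.1488·94 + 0.1008·58 + 0.1259·8 + 0.0443·88 + 0.1029·62 + 1.0455·91 + 0.0956·12 + 0.1003·9 = 128.3064
  x_6 = 0.1501·94 + 0.1029·58 + 0.0896·8 + 0.0597·88 + 0.0602·62 + 0.0332·91 + 1.0525·12 + 0.1145·9 = 46.4541
  x_7 = 0.1004·94 + 0.0623·58 + 0.1316·8 + 0.0419·88 + 0.1296·62 + 0.0889·91 + 0.1111·12 + 1.1545·9 = 45.6407
Output multipliers (column sums of L):
  Mining: 2.0700
  Energy: 1.7192
  Electronics: 1.8114
  Healthcare: 1.5928
  Services: 1.6391
  Construction: 1.4600
  Textiles: 1.7137
  Chemicals: 1.8945

Mining (2.0700)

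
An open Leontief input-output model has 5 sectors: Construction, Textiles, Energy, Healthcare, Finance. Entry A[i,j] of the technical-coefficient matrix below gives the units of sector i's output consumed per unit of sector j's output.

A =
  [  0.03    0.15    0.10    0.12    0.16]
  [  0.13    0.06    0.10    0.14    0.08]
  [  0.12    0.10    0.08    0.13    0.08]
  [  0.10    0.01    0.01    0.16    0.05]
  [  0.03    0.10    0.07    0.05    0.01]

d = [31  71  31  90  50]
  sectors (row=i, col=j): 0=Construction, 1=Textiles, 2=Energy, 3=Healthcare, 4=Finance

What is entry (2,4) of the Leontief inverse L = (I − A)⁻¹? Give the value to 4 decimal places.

Form M = I − A:
  [  0.97   -0.15   -0.10   -0.12   -0.16]
  [ -0.13    0.94   -0.10   -0.14   -0.08]
  [ -0.12   -0.10    0.92   -0.13   -0.08]
  [ -0.10   -0.01   -0.01    0.84   -0.05]
  [ -0.03   -0.10   -0.07   -0.05    0.99]
Leontief inverse L = M⁻¹:
  [  1.1120    0.2211    0.1644    0.2344    0.2227]
  [  0.2018    1.1315    0.1590    0.2509    0.1496]
  [  0.1935    0.1707    1.1405    0.2415    0.1494]
  [  0.1415    0.0499    0.0412    1.2309    0.0924]
  [  0.0749    0.1356    0.1038    0.1117    1.0472]
Total output x = L · d:
  x_0 = 1.1120·31 + 0.2211·71 + 0.1644·31 + 0.2344·90 + 0.2227·50 = 87.4965
  x_1 = 0.2018·31 + 1.1315·71 + 0.1590·31 + 0.2509·90 + 0.1496·50 = 121.5891
  x_2 = 0.1935·31 + 0.1707·71 + 1.1405·31 + 0.2415·90 + 0.1494·50 = 82.6780
  x_3 = 0.1415·31 + 0.0499·71 + 0.0412·31 + 1.2309·90 + 0.0924·50 = 124.6086
  x_4 = 0.0749·31 + 0.1356·71 + 0.1038·31 + 0.1117·90 + 1.0472·50 = 77.5775

L[2,4] = 0.1494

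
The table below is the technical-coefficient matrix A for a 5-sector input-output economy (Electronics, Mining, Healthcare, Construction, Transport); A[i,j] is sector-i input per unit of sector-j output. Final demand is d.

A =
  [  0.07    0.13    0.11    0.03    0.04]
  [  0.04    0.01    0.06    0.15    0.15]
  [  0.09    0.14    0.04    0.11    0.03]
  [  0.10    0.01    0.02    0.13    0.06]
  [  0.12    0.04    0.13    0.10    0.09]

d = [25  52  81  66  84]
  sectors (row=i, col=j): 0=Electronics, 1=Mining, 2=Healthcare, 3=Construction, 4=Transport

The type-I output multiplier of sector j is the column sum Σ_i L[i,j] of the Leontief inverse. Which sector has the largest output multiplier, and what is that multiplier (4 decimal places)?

Form M = I − A:
  [  0.93   -0.13   -0.11   -0.03   -0.04]
  [ -0.04    0.99   -0.06   -0.15   -0.15]
  [ -0.09   -0.14    0.96   -0.11   -0.03]
  [ -0.10   -0.01   -0.02    0.87   -0.06]
  [ -0.12   -0.04   -0.13   -0.10    0.91]
Leontief inverse L = M⁻¹:
  [  1.1196    0.1733    0.1533    0.0981    0.0893]
  [  0.1046    1.0493    0.1087    0.2208    0.1957]
  [  0.1429    0.1773    1.0842    0.1821    0.0833]
  [  0.1462    0.0429    0.0566    1.1797    0.0931]
  [  0.1887    0.0990    0.1861    0.1783    1.1414]
Total output x = L · d:
  x_0 = 1.1196·25 + 0.1733·52 + 0.1533·81 + 0.0981·66 + 0.0893·84 = 63.3938
  x_1 = 0.1046·25 + 1.0493·52 + 0.1087·81 + 0.2208·66 + 0.1957·84 = 96.9948
  x_2 = 0.1429·25 + 0.1773·52 + 1.0842·81 + 0.1821·66 + 0.0833·84 = 119.6246
  x_3 = 0.1462·25 + 0.0429·52 + 0.0566·81 + 1.1797·66 + 0.0931·84 = 96.1575
  x_4 = 0.1887·25 + 0.0990·52 + 0.1861·81 + 0.1783·66 + 1.1414·84 = 132.5868
Output multipliers (column sums of L):
  Electronics: 1.7021
  Mining: 1.5418
  Healthcare: 1.5888
  Construction: 1.8591
  Transport: 1.6028

Construction (1.8591)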